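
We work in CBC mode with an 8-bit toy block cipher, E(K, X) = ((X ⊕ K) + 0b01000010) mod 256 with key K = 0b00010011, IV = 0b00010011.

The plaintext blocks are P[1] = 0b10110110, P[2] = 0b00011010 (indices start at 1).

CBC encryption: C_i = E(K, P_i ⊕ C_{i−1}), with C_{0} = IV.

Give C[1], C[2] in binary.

C[1]: P[1] ⊕ 0b00010011 = 0b10100101; E(K, 0b10100101) = 0b11111000.
C[2]: P[2] ⊕ 0b11111000 = 0b11100010; E(K, 0b11100010) = 0b00110011.

C[1] = 0b11111000, C[2] = 0b00110011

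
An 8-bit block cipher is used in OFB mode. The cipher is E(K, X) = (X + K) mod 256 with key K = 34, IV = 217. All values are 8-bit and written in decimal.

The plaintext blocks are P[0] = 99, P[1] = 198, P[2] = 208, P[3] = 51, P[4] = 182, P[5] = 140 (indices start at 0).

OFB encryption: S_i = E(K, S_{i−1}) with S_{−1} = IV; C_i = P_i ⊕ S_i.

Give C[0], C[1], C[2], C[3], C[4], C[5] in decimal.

C[0]: S = E(K, 217) = 251; 99 ⊕ 251 = 152.
C[1]: S = E(K, 251) = 29; 198 ⊕ 29 = 219.
C[2]: S = E(K, 29) = 63; 208 ⊕ 63 = 239.
C[3]: S = E(K, 63) = 97; 51 ⊕ 97 = 82.
C[4]: S = E(K, 97) = 131; 182 ⊕ 131 = 53.
C[5]: S = E(K, 131) = 165; 140 ⊕ 165 = 41.

C[0] = 152, C[1] = 219, C[2] = 239, C[3] = 82, C[4] = 53, C[5] = 41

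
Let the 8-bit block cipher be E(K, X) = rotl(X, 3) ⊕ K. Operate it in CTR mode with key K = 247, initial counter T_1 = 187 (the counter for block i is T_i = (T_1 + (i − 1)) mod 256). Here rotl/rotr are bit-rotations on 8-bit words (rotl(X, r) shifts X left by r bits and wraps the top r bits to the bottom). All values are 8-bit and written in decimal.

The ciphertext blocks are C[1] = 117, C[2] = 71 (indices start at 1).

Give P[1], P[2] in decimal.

P[1] = 95, P[2] = 85

CTR decryption: S_i = E(K, T_i) where T_i is the counter for block i; P_i = C_i ⊕ S_i.
P[1]: T = 187, S = E(K, T) = 42; 117 ⊕ 42 = 95.
P[2]: T = 188, S = E(K, T) = 18; 71 ⊕ 18 = 85.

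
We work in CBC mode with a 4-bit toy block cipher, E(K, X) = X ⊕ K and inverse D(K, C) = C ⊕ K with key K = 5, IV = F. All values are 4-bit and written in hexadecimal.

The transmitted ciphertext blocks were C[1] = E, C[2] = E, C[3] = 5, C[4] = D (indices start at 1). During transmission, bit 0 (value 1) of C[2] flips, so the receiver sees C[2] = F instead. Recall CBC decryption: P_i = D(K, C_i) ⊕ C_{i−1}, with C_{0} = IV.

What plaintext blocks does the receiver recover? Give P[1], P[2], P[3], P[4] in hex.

P[1] = 4, P[2] = 4, P[3] = F, P[4] = D

Only C[2] changed, to F. In CBC, a change in C_i garbles P_i and flips the same bit in P_{i+1}. Decrypting the received ciphertext:
P[1]: D(K, E) = B; B ⊕ F = 4.
P[2]: D(K, F) = A; A ⊕ E = 4.
P[3]: D(K, 5) = 0; 0 ⊕ F = F.
P[4]: D(K, D) = 8; 8 ⊕ 5 = D.
Blocks that differ from the original plaintext: P[2], P[3].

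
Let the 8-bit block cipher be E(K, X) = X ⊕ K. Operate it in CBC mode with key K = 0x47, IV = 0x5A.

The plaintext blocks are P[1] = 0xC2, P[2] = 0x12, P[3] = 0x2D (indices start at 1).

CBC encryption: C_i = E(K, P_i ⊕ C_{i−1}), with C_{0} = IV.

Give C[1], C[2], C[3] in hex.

C[1]: P[1] ⊕ 0x5A = 0x98; E(K, 0x98) = 0xDF.
C[2]: P[2] ⊕ 0xDF = 0xCD; E(K, 0xCD) = 0x8A.
C[3]: P[3] ⊕ 0x8A = 0xA7; E(K, 0xA7) = 0xE0.

C[1] = 0xDF, C[2] = 0x8A, C[3] = 0xE0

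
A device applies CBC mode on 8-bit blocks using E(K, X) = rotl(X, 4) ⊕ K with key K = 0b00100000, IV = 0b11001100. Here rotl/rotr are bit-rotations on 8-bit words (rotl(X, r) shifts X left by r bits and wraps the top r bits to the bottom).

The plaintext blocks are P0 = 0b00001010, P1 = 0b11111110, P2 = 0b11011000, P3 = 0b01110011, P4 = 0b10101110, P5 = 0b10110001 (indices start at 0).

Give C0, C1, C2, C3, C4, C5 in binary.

CBC encryption: C_i = E(K, P_i ⊕ C_{i−1}), with C_{−1} = IV.
C0: P0 ⊕ 0b11001100 = 0b11000110; E(K, 0b11000110) = 0b01001100.
C1: P1 ⊕ 0b01001100 = 0b10110010; E(K, 0b10110010) = 0b00001011.
C2: P2 ⊕ 0b00001011 = 0b11010011; E(K, 0b11010011) = 0b00011101.
C3: P3 ⊕ 0b00011101 = 0b01101110; E(K, 0b01101110) = 0b11000110.
C4: P4 ⊕ 0b11000110 = 0b01101000; E(K, 0b01101000) = 0b10100110.
C5: P5 ⊕ 0b10100110 = 0b00010111; E(K, 0b00010111) = 0b01010001.

C0 = 0b01001100, C1 = 0b00001011, C2 = 0b00011101, C3 = 0b11000110, C4 = 0b10100110, C5 = 0b01010001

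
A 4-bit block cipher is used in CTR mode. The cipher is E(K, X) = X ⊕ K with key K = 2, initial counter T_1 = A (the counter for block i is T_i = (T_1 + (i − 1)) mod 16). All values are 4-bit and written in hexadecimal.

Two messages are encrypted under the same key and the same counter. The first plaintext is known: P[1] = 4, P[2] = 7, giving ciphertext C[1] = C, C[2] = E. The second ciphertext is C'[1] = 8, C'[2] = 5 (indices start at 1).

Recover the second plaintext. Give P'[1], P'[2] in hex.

In CTR with a reused counter, both messages share the same keystream S_i, so C_i ⊕ C'_i = P_i ⊕ P'_i and thus P'_i = P_i ⊕ C_i ⊕ C'_i.
P'[1]: 4 ⊕ C ⊕ 8 = 0.
P'[2]: 7 ⊕ E ⊕ 5 = C.

P'[1] = 0, P'[2] = C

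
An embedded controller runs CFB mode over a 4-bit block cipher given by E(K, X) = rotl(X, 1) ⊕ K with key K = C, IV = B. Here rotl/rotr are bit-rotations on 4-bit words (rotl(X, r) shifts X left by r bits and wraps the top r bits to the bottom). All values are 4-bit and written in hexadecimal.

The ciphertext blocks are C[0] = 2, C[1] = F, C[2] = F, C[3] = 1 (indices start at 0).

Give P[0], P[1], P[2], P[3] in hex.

P[0] = 9, P[1] = 7, P[2] = C, P[3] = 2

CFB decryption: P_i = C_i ⊕ E(K, C_{i−1}), with C_{−1} = IV.
P[0]: E(K, B) = B; 2 ⊕ B = 9.
P[1]: E(K, 2) = 8; F ⊕ 8 = 7.
P[2]: E(K, F) = 3; F ⊕ 3 = C.
P[3]: E(K, F) = 3; 1 ⊕ 3 = 2.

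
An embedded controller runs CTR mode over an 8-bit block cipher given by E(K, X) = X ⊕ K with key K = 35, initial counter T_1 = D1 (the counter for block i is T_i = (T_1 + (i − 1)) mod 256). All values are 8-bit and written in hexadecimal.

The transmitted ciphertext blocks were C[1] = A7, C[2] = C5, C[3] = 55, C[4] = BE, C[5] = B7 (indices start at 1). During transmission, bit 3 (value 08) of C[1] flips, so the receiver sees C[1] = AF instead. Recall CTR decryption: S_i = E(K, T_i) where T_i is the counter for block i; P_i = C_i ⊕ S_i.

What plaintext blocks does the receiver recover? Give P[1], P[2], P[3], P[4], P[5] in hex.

P[1] = 4B, P[2] = 22, P[3] = B3, P[4] = 5F, P[5] = 57

Only C[1] changed, to AF. In CTR, a change in C_i flips the same bit in P_i only; the keystream is unaffected. Decrypting the received ciphertext:
P[1]: T = D1, S = E(K, T) = E4; AF ⊕ E4 = 4B.
P[2]: T = D2, S = E(K, T) = E7; C5 ⊕ E7 = 22.
P[3]: T = D3, S = E(K, T) = E6; 55 ⊕ E6 = B3.
P[4]: T = D4, S = E(K, T) = E1; BE ⊕ E1 = 5F.
P[5]: T = D5, S = E(K, T) = E0; B7 ⊕ E0 = 57.
Blocks that differ from the original plaintext: P[1].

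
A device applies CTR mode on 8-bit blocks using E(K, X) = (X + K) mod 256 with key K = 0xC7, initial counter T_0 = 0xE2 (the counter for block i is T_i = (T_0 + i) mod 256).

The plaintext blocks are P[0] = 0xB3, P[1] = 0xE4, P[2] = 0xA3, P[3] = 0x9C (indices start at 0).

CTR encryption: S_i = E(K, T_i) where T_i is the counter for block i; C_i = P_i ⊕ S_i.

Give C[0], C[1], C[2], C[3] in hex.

C[0]: T = 0xE2, S = E(K, T) = 0xA9; 0xB3 ⊕ 0xA9 = 0x1A.
C[1]: T = 0xE3, S = E(K, T) = 0xAA; 0xE4 ⊕ 0xAA = 0x4E.
C[2]: T = 0xE4, S = E(K, T) = 0xAB; 0xA3 ⊕ 0xAB = 0x08.
C[3]: T = 0xE5, S = E(K, T) = 0xAC; 0x9C ⊕ 0xAC = 0x30.

C[0] = 0x1A, C[1] = 0x4E, C[2] = 0x08, C[3] = 0x30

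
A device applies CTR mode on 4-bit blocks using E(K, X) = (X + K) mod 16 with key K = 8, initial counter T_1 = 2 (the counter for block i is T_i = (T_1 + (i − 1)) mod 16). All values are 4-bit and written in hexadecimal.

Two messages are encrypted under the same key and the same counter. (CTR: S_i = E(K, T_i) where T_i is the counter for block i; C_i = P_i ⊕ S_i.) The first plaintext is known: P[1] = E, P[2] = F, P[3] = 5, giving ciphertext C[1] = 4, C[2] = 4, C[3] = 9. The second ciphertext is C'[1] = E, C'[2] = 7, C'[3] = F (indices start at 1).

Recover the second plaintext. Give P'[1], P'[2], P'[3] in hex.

P'[1] = 4, P'[2] = C, P'[3] = 3

In CTR with a reused counter, both messages share the same keystream S_i, so C_i ⊕ C'_i = P_i ⊕ P'_i and thus P'_i = P_i ⊕ C_i ⊕ C'_i.
P'[1]: E ⊕ 4 ⊕ E = 4.
P'[2]: F ⊕ 4 ⊕ 7 = C.
P'[3]: 5 ⊕ 9 ⊕ F = 3.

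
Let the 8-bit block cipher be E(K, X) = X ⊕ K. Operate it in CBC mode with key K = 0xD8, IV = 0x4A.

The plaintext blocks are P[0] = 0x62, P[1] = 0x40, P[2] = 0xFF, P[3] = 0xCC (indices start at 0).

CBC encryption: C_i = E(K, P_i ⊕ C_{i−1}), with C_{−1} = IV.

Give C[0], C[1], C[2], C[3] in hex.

C[0] = 0xF0, C[1] = 0x68, C[2] = 0x4F, C[3] = 0x5B

C[0]: P[0] ⊕ 0x4A = 0x28; E(K, 0x28) = 0xF0.
C[1]: P[1] ⊕ 0xF0 = 0xB0; E(K, 0xB0) = 0x68.
C[2]: P[2] ⊕ 0x68 = 0x97; E(K, 0x97) = 0x4F.
C[3]: P[3] ⊕ 0x4F = 0x83; E(K, 0x83) = 0x5B.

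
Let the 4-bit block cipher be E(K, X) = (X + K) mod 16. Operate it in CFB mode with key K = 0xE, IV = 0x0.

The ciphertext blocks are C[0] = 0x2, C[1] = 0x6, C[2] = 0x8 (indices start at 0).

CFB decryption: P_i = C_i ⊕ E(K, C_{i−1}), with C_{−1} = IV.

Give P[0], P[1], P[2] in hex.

P[0]: E(K, 0x0) = 0xE; 0x2 ⊕ 0xE = 0xC.
P[1]: E(K, 0x2) = 0x0; 0x6 ⊕ 0x0 = 0x6.
P[2]: E(K, 0x6) = 0x4; 0x8 ⊕ 0x4 = 0xC.

P[0] = 0xC, P[1] = 0x6, P[2] = 0xC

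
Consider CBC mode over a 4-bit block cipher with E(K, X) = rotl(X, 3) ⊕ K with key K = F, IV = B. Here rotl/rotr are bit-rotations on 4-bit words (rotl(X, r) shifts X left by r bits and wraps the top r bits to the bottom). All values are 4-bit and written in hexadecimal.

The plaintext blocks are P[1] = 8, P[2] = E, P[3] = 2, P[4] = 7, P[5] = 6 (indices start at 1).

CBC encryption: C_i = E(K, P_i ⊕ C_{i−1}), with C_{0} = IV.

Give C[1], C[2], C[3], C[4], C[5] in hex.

C[1]: P[1] ⊕ B = 3; E(K, 3) = 6.
C[2]: P[2] ⊕ 6 = 8; E(K, 8) = B.
C[3]: P[3] ⊕ B = 9; E(K, 9) = 3.
C[4]: P[4] ⊕ 3 = 4; E(K, 4) = D.
C[5]: P[5] ⊕ D = B; E(K, B) = 2.

C[1] = 6, C[2] = B, C[3] = 3, C[4] = D, C[5] = 2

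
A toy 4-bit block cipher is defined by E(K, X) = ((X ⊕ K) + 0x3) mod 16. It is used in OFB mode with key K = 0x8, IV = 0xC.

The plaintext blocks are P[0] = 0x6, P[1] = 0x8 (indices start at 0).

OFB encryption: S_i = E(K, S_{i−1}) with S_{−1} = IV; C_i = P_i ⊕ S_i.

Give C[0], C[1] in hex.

C[0] = 0x1, C[1] = 0xA

C[0]: S = E(K, 0xC) = 0x7; 0x6 ⊕ 0x7 = 0x1.
C[1]: S = E(K, 0x7) = 0x2; 0x8 ⊕ 0x2 = 0xA.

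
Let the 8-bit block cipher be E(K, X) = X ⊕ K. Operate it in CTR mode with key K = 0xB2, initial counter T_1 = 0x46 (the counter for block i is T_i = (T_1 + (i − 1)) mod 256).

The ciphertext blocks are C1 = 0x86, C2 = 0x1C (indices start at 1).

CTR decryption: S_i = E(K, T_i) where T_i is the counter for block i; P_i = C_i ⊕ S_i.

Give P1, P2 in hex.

P1 = 0x72, P2 = 0xE9

P1: T = 0x46, S = E(K, T) = 0xF4; 0x86 ⊕ 0xF4 = 0x72.
P2: T = 0x47, S = E(K, T) = 0xF5; 0x1C ⊕ 0xF5 = 0xE9.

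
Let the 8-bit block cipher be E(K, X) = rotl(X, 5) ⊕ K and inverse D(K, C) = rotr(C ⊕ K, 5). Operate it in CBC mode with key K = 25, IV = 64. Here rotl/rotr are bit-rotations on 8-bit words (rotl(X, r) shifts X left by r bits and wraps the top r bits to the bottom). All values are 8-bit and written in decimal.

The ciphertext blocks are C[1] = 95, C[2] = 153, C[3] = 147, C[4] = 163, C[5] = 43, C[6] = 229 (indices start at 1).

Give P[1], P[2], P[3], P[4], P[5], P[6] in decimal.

CBC decryption: P_i = D(K, C_i) ⊕ C_{i−1}, with C_{0} = IV.
P[1]: D(K, 95) = 50; 50 ⊕ 64 = 114.
P[2]: D(K, 153) = 4; 4 ⊕ 95 = 91.
P[3]: D(K, 147) = 84; 84 ⊕ 153 = 205.
P[4]: D(K, 163) = 213; 213 ⊕ 147 = 70.
P[5]: D(K, 43) = 145; 145 ⊕ 163 = 50.
P[6]: D(K, 229) = 231; 231 ⊕ 43 = 204.

P[1] = 114, P[2] = 91, P[3] = 205, P[4] = 70, P[5] = 50, P[6] = 204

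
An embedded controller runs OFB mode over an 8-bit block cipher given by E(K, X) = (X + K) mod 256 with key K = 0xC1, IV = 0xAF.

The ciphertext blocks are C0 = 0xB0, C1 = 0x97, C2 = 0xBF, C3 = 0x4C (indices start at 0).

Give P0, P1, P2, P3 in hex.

P0 = 0xC0, P1 = 0xA6, P2 = 0x4D, P3 = 0xFF

OFB decryption: S_i = E(K, S_{i−1}) with S_{−1} = IV; P_i = C_i ⊕ S_i.
P0: S = E(K, 0xAF) = 0x70; 0xB0 ⊕ 0x70 = 0xC0.
P1: S = E(K, 0x70) = 0x31; 0x97 ⊕ 0x31 = 0xA6.
P2: S = E(K, 0x31) = 0xF2; 0xBF ⊕ 0xF2 = 0x4D.
P3: S = E(K, 0xF2) = 0xB3; 0x4C ⊕ 0xB3 = 0xFF.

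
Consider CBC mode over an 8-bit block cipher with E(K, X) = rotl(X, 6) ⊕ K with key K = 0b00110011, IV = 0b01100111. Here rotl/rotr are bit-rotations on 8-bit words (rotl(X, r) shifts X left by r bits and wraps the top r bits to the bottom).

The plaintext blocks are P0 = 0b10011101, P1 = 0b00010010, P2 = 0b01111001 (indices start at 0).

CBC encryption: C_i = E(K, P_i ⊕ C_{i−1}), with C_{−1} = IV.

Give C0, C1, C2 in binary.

C0: P0 ⊕ 0b01100111 = 0b11111010; E(K, 0b11111010) = 0b10001101.
C1: P1 ⊕ 0b10001101 = 0b10011111; E(K, 0b10011111) = 0b11010100.
C2: P2 ⊕ 0b11010100 = 0b10101101; E(K, 0b10101101) = 0b01011000.

C0 = 0b10001101, C1 = 0b11010100, C2 = 0b01011000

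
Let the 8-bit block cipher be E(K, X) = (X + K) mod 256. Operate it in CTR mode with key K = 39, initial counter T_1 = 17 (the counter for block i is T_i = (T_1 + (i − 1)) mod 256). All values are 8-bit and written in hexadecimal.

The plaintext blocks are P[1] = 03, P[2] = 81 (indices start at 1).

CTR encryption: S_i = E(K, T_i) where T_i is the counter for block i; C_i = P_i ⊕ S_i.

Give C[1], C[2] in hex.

C[1] = 53, C[2] = D0

C[1]: T = 17, S = E(K, T) = 50; 03 ⊕ 50 = 53.
C[2]: T = 18, S = E(K, T) = 51; 81 ⊕ 51 = D0.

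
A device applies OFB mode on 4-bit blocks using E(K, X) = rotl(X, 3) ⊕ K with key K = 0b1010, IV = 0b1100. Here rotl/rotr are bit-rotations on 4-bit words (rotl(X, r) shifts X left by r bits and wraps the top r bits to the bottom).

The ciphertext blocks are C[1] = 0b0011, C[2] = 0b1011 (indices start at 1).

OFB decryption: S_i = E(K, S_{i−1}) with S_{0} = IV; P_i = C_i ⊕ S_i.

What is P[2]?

P[1]: S = E(K, 0b1100) = 0b1100; 0b0011 ⊕ 0b1100 = 0b1111.
P[2]: S = E(K, 0b1100) = 0b1100; 0b1011 ⊕ 0b1100 = 0b0111.

P[2] = 0b0111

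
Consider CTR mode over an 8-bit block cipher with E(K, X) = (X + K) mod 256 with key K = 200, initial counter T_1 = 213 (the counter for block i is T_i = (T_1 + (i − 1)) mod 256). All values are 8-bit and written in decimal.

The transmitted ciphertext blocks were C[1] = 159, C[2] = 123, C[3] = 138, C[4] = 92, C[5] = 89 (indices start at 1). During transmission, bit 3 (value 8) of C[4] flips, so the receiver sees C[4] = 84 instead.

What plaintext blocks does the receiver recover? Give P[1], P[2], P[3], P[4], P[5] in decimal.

P[1] = 2, P[2] = 229, P[3] = 21, P[4] = 244, P[5] = 248

CTR decryption: S_i = E(K, T_i) where T_i is the counter for block i; P_i = C_i ⊕ S_i.
Only C[4] changed, to 84. In CTR, a change in C_i flips the same bit in P_i only; the keystream is unaffected. Decrypting the received ciphertext:
P[1]: T = 213, S = E(K, T) = 157; 159 ⊕ 157 = 2.
P[2]: T = 214, S = E(K, T) = 158; 123 ⊕ 158 = 229.
P[3]: T = 215, S = E(K, T) = 159; 138 ⊕ 159 = 21.
P[4]: T = 216, S = E(K, T) = 160; 84 ⊕ 160 = 244.
P[5]: T = 217, S = E(K, T) = 161; 89 ⊕ 161 = 248.
Blocks that differ from the original plaintext: P[4].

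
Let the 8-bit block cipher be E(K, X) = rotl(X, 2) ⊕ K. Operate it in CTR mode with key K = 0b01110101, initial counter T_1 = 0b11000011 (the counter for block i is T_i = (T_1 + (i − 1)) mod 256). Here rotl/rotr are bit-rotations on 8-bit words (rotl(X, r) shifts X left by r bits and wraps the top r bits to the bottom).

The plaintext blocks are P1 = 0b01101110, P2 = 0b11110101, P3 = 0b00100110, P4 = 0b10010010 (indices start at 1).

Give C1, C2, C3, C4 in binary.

CTR encryption: S_i = E(K, T_i) where T_i is the counter for block i; C_i = P_i ⊕ S_i.
C1: T = 0b11000011, S = E(K, T) = 0b01111010; 0b01101110 ⊕ 0b01111010 = 0b00010100.
C2: T = 0b11000100, S = E(K, T) = 0b01100110; 0b11110101 ⊕ 0b01100110 = 0b10010011.
C3: T = 0b11000101, S = E(K, T) = 0b01100010; 0b00100110 ⊕ 0b01100010 = 0b01000100.
C4: T = 0b11000110, S = E(K, T) = 0b01101110; 0b10010010 ⊕ 0b01101110 = 0b11111100.

C1 = 0b00010100, C2 = 0b10010011, C3 = 0b01000100, C4 = 0b11111100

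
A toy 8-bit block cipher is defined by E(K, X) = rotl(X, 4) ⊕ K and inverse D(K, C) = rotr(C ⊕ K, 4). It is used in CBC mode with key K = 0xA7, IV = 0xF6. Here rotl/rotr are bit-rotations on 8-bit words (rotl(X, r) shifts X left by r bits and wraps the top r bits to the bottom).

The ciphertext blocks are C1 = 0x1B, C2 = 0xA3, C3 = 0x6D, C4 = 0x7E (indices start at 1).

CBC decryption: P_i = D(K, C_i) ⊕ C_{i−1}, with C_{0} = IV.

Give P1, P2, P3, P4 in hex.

P1 = 0x3D, P2 = 0x5B, P3 = 0x0F, P4 = 0xF0

P1: D(K, 0x1B) = 0xCB; 0xCB ⊕ 0xF6 = 0x3D.
P2: D(K, 0xA3) = 0x40; 0x40 ⊕ 0x1B = 0x5B.
P3: D(K, 0x6D) = 0xAC; 0xAC ⊕ 0xA3 = 0x0F.
P4: D(K, 0x7E) = 0x9D; 0x9D ⊕ 0x6D = 0xF0.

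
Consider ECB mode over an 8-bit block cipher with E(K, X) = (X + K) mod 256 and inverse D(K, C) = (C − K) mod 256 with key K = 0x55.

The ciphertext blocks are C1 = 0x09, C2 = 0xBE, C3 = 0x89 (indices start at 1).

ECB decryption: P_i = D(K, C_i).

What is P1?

P1 = 0xB4

P1: D(K, 0x09) = 0xB4.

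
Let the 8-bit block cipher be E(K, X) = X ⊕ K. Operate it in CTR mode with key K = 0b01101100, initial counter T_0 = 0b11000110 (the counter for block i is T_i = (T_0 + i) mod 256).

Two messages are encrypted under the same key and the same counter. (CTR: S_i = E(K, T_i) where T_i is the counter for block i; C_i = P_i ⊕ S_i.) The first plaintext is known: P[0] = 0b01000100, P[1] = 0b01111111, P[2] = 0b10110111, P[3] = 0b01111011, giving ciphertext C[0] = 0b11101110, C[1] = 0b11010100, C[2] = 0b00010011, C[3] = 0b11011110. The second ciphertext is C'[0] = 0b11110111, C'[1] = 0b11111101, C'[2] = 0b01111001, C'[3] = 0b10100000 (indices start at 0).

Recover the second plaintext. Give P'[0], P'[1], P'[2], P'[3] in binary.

In CTR with a reused counter, both messages share the same keystream S_i, so C_i ⊕ C'_i = P_i ⊕ P'_i and thus P'_i = P_i ⊕ C_i ⊕ C'_i.
P'[0]: 0b01000100 ⊕ 0b11101110 ⊕ 0b11110111 = 0b01011101.
P'[1]: 0b01111111 ⊕ 0b11010100 ⊕ 0b11111101 = 0b01010110.
P'[2]: 0b10110111 ⊕ 0b00010011 ⊕ 0b01111001 = 0b11011101.
P'[3]: 0b01111011 ⊕ 0b11011110 ⊕ 0b10100000 = 0b00000101.

P'[0] = 0b01011101, P'[1] = 0b01010110, P'[2] = 0b11011101, P'[3] = 0b00000101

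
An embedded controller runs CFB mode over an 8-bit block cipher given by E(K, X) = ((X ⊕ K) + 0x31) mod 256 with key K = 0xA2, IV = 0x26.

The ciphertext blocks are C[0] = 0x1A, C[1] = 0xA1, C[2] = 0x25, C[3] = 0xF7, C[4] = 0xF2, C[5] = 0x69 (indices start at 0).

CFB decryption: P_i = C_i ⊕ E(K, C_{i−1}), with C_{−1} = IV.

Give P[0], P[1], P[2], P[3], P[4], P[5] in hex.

P[0]: E(K, 0x26) = 0xB5; 0x1A ⊕ 0xB5 = 0xAF.
P[1]: E(K, 0x1A) = 0xE9; 0xA1 ⊕ 0xE9 = 0x48.
P[2]: E(K, 0xA1) = 0x34; 0x25 ⊕ 0x34 = 0x11.
P[3]: E(K, 0x25) = 0xB8; 0xF7 ⊕ 0xB8 = 0x4F.
P[4]: E(K, 0xF7) = 0x86; 0xF2 ⊕ 0x86 = 0x74.
P[5]: E(K, 0xF2) = 0x81; 0x69 ⊕ 0x81 = 0xE8.

P[0] = 0xAF, P[1] = 0x48, P[2] = 0x11, P[3] = 0x4F, P[4] = 0x74, P[5] = 0xE8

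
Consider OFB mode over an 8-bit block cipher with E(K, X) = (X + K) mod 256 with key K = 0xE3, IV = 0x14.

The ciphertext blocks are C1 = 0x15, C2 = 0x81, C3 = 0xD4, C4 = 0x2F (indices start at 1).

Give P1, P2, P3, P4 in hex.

OFB decryption: S_i = E(K, S_{i−1}) with S_{0} = IV; P_i = C_i ⊕ S_i.
P1: S = E(K, 0x14) = 0xF7; 0x15 ⊕ 0xF7 = 0xE2.
P2: S = E(K, 0xF7) = 0xDA; 0x81 ⊕ 0xDA = 0x5B.
P3: S = E(K, 0xDA) = 0xBD; 0xD4 ⊕ 0xBD = 0x69.
P4: S = E(K, 0xBD) = 0xA0; 0x2F ⊕ 0xA0 = 0x8F.

P1 = 0xE2, P2 = 0x5B, P3 = 0x69, P4 = 0x8F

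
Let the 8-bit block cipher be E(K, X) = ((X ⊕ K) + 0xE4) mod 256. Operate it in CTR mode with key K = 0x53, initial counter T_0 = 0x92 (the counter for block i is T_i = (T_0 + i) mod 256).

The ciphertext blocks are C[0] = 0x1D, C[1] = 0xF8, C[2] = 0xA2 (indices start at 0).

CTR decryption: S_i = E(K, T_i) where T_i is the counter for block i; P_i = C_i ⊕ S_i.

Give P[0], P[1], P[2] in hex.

P[0]: T = 0x92, S = E(K, T) = 0xA5; 0x1D ⊕ 0xA5 = 0xB8.
P[1]: T = 0x93, S = E(K, T) = 0xA4; 0xF8 ⊕ 0xA4 = 0x5C.
P[2]: T = 0x94, S = E(K, T) = 0xAB; 0xA2 ⊕ 0xAB = 0x09.

P[0] = 0xB8, P[1] = 0x5C, P[2] = 0x09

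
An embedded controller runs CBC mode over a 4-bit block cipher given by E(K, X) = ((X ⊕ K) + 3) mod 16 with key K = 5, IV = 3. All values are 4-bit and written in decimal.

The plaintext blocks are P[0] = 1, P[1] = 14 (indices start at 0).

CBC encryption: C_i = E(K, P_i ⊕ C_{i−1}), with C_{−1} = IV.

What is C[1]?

C[1] = 4

C[0]: P[0] ⊕ 3 = 2; E(K, 2) = 10.
C[1]: P[1] ⊕ 10 = 4; E(K, 4) = 4.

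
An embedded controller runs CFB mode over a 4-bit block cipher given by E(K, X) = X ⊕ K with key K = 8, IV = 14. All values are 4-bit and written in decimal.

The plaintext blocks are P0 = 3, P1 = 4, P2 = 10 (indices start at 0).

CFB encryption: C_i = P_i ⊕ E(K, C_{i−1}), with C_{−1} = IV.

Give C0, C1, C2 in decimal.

C0: E(K, 14) = 6; 3 ⊕ 6 = 5.
C1: E(K, 5) = 13; 4 ⊕ 13 = 9.
C2: E(K, 9) = 1; 10 ⊕ 1 = 11.

C0 = 5, C1 = 9, C2 = 11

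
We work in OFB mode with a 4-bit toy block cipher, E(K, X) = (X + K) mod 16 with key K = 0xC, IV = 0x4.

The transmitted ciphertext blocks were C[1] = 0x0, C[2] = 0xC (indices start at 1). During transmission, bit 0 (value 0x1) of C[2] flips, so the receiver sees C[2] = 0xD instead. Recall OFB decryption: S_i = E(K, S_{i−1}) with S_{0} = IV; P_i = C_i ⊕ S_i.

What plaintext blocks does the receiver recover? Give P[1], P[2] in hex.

P[1] = 0x0, P[2] = 0x1

Only C[2] changed, to 0xD. In OFB, a change in C_i flips the same bit in P_i only; the keystream is unaffected. Decrypting the received ciphertext:
P[1]: S = E(K, 0x4) = 0x0; 0x0 ⊕ 0x0 = 0x0.
P[2]: S = E(K, 0x0) = 0xC; 0xD ⊕ 0xC = 0x1.
Blocks that differ from the original plaintext: P[2].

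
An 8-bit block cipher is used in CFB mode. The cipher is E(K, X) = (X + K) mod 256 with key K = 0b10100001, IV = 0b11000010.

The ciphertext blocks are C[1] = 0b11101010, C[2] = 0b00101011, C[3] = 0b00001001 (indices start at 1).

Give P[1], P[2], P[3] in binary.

P[1] = 0b10001001, P[2] = 0b10100000, P[3] = 0b11000101

CFB decryption: P_i = C_i ⊕ E(K, C_{i−1}), with C_{0} = IV.
P[1]: E(K, 0b11000010) = 0b01100011; 0b11101010 ⊕ 0b01100011 = 0b10001001.
P[2]: E(K, 0b11101010) = 0b10001011; 0b00101011 ⊕ 0b10001011 = 0b10100000.
P[3]: E(K, 0b00101011) = 0b11001100; 0b00001001 ⊕ 0b11001100 = 0b11000101.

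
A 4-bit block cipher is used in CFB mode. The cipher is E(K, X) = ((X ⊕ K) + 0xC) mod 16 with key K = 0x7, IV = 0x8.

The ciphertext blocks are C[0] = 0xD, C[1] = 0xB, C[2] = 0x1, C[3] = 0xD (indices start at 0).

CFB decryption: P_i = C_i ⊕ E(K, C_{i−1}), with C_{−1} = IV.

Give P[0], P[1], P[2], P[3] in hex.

P[0]: E(K, 0x8) = 0xB; 0xD ⊕ 0xB = 0x6.
P[1]: E(K, 0xD) = 0x6; 0xB ⊕ 0x6 = 0xD.
P[2]: E(K, 0xB) = 0x8; 0x1 ⊕ 0x8 = 0x9.
P[3]: E(K, 0x1) = 0x2; 0xD ⊕ 0x2 = 0xF.

P[0] = 0x6, P[1] = 0xD, P[2] = 0x9, P[3] = 0xF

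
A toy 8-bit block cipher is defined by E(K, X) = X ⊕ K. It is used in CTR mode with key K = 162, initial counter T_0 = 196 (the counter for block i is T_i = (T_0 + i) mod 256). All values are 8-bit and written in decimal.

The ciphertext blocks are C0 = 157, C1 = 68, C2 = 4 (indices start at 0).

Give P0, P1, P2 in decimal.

P0 = 251, P1 = 35, P2 = 96

CTR decryption: S_i = E(K, T_i) where T_i is the counter for block i; P_i = C_i ⊕ S_i.
P0: T = 196, S = E(K, T) = 102; 157 ⊕ 102 = 251.
P1: T = 197, S = E(K, T) = 103; 68 ⊕ 103 = 35.
P2: T = 198, S = E(K, T) = 100; 4 ⊕ 100 = 96.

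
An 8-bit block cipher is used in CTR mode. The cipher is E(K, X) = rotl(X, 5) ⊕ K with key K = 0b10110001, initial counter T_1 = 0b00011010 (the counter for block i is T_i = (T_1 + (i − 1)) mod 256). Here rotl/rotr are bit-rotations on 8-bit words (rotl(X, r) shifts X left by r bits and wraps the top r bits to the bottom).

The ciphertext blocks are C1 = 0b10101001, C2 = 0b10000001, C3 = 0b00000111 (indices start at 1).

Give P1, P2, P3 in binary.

P1 = 0b01011011, P2 = 0b01010011, P3 = 0b00110101

CTR decryption: S_i = E(K, T_i) where T_i is the counter for block i; P_i = C_i ⊕ S_i.
P1: T = 0b00011010, S = E(K, T) = 0b11110010; 0b10101001 ⊕ 0b11110010 = 0b01011011.
P2: T = 0b00011011, S = E(K, T) = 0b11010010; 0b10000001 ⊕ 0b11010010 = 0b01010011.
P3: T = 0b00011100, S = E(K, T) = 0b00110010; 0b00000111 ⊕ 0b00110010 = 0b00110101.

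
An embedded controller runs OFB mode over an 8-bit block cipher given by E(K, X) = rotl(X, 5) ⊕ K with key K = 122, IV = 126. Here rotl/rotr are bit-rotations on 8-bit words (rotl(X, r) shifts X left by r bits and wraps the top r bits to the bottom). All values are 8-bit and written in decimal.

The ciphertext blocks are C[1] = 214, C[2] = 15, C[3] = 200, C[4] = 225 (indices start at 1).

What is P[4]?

P[4] = 231

OFB decryption: S_i = E(K, S_{i−1}) with S_{0} = IV; P_i = C_i ⊕ S_i.
P[1]: S = E(K, 126) = 181; 214 ⊕ 181 = 99.
P[2]: S = E(K, 181) = 204; 15 ⊕ 204 = 195.
P[3]: S = E(K, 204) = 227; 200 ⊕ 227 = 43.
P[4]: S = E(K, 227) = 6; 225 ⊕ 6 = 231.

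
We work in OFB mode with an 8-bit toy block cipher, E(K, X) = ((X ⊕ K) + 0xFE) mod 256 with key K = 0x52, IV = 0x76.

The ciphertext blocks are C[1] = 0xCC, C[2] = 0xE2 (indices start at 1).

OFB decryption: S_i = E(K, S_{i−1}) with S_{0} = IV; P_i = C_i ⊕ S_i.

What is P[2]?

P[1]: S = E(K, 0x76) = 0x22; 0xCC ⊕ 0x22 = 0xEE.
P[2]: S = E(K, 0x22) = 0x6E; 0xE2 ⊕ 0x6E = 0x8C.

P[2] = 0x8C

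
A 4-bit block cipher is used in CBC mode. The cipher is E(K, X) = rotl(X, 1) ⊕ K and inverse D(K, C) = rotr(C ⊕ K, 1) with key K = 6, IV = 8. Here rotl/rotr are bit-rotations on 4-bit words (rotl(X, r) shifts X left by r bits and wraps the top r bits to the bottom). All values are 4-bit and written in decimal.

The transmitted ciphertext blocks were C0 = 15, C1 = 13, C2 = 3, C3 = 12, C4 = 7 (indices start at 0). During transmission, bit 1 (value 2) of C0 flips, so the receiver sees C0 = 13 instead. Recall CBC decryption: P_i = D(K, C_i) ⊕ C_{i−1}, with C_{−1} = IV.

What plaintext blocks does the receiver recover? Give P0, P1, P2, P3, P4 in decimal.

Only C0 changed, to 13. In CBC, a change in C_i garbles P_i and flips the same bit in P_{i+1}. Decrypting the received ciphertext:
P0: D(K, 13) = 13; 13 ⊕ 8 = 5.
P1: D(K, 13) = 13; 13 ⊕ 13 = 0.
P2: D(K, 3) = 10; 10 ⊕ 13 = 7.
P3: D(K, 12) = 5; 5 ⊕ 3 = 6.
P4: D(K, 7) = 8; 8 ⊕ 12 = 4.
Blocks that differ from the original plaintext: P0, P1.

P0 = 5, P1 = 0, P2 = 7, P3 = 6, P4 = 4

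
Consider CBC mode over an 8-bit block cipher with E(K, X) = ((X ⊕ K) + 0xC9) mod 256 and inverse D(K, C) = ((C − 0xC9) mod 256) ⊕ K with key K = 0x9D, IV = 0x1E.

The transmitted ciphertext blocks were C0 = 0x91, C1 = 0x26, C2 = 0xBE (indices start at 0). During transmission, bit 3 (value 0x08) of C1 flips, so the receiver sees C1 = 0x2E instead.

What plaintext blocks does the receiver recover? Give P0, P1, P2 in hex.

P0 = 0x4B, P1 = 0x69, P2 = 0x46

CBC decryption: P_i = D(K, C_i) ⊕ C_{i−1}, with C_{−1} = IV.
Only C1 changed, to 0x2E. In CBC, a change in C_i garbles P_i and flips the same bit in P_{i+1}. Decrypting the received ciphertext:
P0: D(K, 0x91) = 0x55; 0x55 ⊕ 0x1E = 0x4B.
P1: D(K, 0x2E) = 0xF8; 0xF8 ⊕ 0x91 = 0x69.
P2: D(K, 0xBE) = 0x68; 0x68 ⊕ 0x2E = 0x46.
Blocks that differ from the original plaintext: P1, P2.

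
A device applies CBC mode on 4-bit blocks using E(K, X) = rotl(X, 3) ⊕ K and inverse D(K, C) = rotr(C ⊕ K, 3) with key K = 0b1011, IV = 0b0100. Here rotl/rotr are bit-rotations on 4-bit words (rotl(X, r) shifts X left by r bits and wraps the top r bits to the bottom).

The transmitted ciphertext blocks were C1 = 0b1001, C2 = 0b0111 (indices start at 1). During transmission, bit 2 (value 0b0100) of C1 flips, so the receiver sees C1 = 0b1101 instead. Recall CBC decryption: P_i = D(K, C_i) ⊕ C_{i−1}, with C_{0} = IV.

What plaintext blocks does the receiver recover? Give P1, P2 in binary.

P1 = 0b1000, P2 = 0b0100

Only C1 changed, to 0b1101. In CBC, a change in C_i garbles P_i and flips the same bit in P_{i+1}. Decrypting the received ciphertext:
P1: D(K, 0b1101) = 0b1100; 0b1100 ⊕ 0b0100 = 0b1000.
P2: D(K, 0b0111) = 0b1001; 0b1001 ⊕ 0b1101 = 0b0100.
Blocks that differ from the original plaintext: P1, P2.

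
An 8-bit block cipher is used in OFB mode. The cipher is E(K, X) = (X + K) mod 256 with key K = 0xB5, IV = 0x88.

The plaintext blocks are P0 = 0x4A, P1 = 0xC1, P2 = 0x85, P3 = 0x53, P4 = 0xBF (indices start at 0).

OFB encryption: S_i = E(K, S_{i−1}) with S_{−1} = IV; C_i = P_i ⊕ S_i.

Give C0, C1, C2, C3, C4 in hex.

C0 = 0x77, C1 = 0x33, C2 = 0x22, C3 = 0x0F, C4 = 0xAE

C0: S = E(K, 0x88) = 0x3D; 0x4A ⊕ 0x3D = 0x77.
C1: S = E(K, 0x3D) = 0xF2; 0xC1 ⊕ 0xF2 = 0x33.
C2: S = E(K, 0xF2) = 0xA7; 0x85 ⊕ 0xA7 = 0x22.
C3: S = E(K, 0xA7) = 0x5C; 0x53 ⊕ 0x5C = 0x0F.
C4: S = E(K, 0x5C) = 0x11; 0xBF ⊕ 0x11 = 0xAE.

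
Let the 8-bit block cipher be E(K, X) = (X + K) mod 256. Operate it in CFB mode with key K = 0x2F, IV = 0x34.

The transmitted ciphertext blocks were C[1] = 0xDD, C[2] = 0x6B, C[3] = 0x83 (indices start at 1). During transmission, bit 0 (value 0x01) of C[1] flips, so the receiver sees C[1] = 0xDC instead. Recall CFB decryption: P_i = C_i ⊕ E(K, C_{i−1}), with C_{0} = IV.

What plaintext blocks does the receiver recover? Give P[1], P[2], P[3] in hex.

Only C[1] changed, to 0xDC. In CFB, a change in C_i flips the same bit in P_i and garbles P_{i+1}. Decrypting the received ciphertext:
P[1]: E(K, 0x34) = 0x63; 0xDC ⊕ 0x63 = 0xBF.
P[2]: E(K, 0xDC) = 0x0B; 0x6B ⊕ 0x0B = 0x60.
P[3]: E(K, 0x6B) = 0x9A; 0x83 ⊕ 0x9A = 0x19.
Blocks that differ from the original plaintext: P[1], P[2].

P[1] = 0xBF, P[2] = 0x60, P[3] = 0x19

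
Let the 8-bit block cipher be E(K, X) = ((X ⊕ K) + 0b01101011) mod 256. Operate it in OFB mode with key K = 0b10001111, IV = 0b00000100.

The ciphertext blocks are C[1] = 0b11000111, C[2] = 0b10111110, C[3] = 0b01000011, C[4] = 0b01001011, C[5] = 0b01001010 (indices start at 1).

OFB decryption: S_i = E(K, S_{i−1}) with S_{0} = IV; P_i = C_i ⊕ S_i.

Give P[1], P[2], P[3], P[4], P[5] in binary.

P[1]: S = E(K, 0b00000100) = 0b11110110; 0b11000111 ⊕ 0b11110110 = 0b00110001.
P[2]: S = E(K, 0b11110110) = 0b11100100; 0b10111110 ⊕ 0b11100100 = 0b01011010.
P[3]: S = E(K, 0b11100100) = 0b11010110; 0b01000011 ⊕ 0b11010110 = 0b10010101.
P[4]: S = E(K, 0b11010110) = 0b11000100; 0b01001011 ⊕ 0b11000100 = 0b10001111.
P[5]: S = E(K, 0b11000100) = 0b10110110; 0b01001010 ⊕ 0b10110110 = 0b11111100.

P[1] = 0b00110001, P[2] = 0b01011010, P[3] = 0b10010101, P[4] = 0b10001111, P[5] = 0b11111100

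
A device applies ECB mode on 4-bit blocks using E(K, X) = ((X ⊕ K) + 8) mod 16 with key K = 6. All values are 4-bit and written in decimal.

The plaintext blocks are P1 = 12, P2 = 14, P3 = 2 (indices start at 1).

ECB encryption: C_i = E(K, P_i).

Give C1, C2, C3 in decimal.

C1: E(K, 12) = 2.
C2: E(K, 14) = 0.
C3: E(K, 2) = 12.

C1 = 2, C2 = 0, C3 = 12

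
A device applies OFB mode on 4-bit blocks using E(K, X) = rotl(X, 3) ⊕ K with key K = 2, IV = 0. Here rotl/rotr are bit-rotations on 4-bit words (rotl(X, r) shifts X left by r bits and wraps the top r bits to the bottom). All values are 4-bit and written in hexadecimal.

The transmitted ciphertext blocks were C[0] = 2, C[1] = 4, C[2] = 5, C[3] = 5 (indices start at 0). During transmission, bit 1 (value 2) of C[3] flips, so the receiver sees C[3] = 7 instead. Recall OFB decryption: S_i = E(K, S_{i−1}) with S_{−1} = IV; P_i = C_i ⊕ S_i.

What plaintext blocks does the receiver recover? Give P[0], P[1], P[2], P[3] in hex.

P[0] = 0, P[1] = 7, P[2] = E, P[3] = 8

Only C[3] changed, to 7. In OFB, a change in C_i flips the same bit in P_i only; the keystream is unaffected. Decrypting the received ciphertext:
P[0]: S = E(K, 0) = 2; 2 ⊕ 2 = 0.
P[1]: S = E(K, 2) = 3; 4 ⊕ 3 = 7.
P[2]: S = E(K, 3) = B; 5 ⊕ B = E.
P[3]: S = E(K, B) = F; 7 ⊕ F = 8.
Blocks that differ from the original plaintext: P[3].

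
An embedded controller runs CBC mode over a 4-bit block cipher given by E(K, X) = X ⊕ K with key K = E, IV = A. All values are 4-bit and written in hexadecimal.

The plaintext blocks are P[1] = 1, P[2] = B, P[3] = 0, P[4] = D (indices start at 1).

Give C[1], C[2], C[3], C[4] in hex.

C[1] = 5, C[2] = 0, C[3] = E, C[4] = D

CBC encryption: C_i = E(K, P_i ⊕ C_{i−1}), with C_{0} = IV.
C[1]: P[1] ⊕ A = B; E(K, B) = 5.
C[2]: P[2] ⊕ 5 = E; E(K, E) = 0.
C[3]: P[3] ⊕ 0 = 0; E(K, 0) = E.
C[4]: P[4] ⊕ E = 3; E(K, 3) = D.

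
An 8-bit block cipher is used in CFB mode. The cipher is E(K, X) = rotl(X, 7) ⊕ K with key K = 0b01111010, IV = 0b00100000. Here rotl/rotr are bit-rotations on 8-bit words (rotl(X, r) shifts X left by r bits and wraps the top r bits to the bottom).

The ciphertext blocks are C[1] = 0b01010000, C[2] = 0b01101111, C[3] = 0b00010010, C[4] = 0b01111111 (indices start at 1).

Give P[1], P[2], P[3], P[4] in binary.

P[1] = 0b00111010, P[2] = 0b00111101, P[3] = 0b11011111, P[4] = 0b00001100

CFB decryption: P_i = C_i ⊕ E(K, C_{i−1}), with C_{0} = IV.
P[1]: E(K, 0b00100000) = 0b01101010; 0b01010000 ⊕ 0b01101010 = 0b00111010.
P[2]: E(K, 0b01010000) = 0b01010010; 0b01101111 ⊕ 0b01010010 = 0b00111101.
P[3]: E(K, 0b01101111) = 0b11001101; 0b00010010 ⊕ 0b11001101 = 0b11011111.
P[4]: E(K, 0b00010010) = 0b01110011; 0b01111111 ⊕ 0b01110011 = 0b00001100.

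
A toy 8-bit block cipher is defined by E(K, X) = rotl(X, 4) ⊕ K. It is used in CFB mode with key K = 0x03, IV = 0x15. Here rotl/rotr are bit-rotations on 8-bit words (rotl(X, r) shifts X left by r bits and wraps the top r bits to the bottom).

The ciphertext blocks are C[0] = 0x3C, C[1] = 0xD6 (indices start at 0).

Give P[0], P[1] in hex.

CFB decryption: P_i = C_i ⊕ E(K, C_{i−1}), with C_{−1} = IV.
P[0]: E(K, 0x15) = 0x52; 0x3C ⊕ 0x52 = 0x6E.
P[1]: E(K, 0x3C) = 0xC0; 0xD6 ⊕ 0xC0 = 0x16.

P[0] = 0x6E, P[1] = 0x16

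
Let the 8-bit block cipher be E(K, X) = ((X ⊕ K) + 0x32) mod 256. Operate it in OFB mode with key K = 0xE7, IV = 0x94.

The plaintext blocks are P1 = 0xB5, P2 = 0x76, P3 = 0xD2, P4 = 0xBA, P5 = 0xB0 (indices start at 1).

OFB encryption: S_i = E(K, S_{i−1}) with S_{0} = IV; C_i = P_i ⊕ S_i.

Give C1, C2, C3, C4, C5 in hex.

C1 = 0x10, C2 = 0x02, C3 = 0x17, C4 = 0xEE, C5 = 0x55

C1: S = E(K, 0x94) = 0xA5; 0xB5 ⊕ 0xA5 = 0x10.
C2: S = E(K, 0xA5) = 0x74; 0x76 ⊕ 0x74 = 0x02.
C3: S = E(K, 0x74) = 0xC5; 0xD2 ⊕ 0xC5 = 0x17.
C4: S = E(K, 0xC5) = 0x54; 0xBA ⊕ 0x54 = 0xEE.
C5: S = E(K, 0x54) = 0xE5; 0xB0 ⊕ 0xE5 = 0x55.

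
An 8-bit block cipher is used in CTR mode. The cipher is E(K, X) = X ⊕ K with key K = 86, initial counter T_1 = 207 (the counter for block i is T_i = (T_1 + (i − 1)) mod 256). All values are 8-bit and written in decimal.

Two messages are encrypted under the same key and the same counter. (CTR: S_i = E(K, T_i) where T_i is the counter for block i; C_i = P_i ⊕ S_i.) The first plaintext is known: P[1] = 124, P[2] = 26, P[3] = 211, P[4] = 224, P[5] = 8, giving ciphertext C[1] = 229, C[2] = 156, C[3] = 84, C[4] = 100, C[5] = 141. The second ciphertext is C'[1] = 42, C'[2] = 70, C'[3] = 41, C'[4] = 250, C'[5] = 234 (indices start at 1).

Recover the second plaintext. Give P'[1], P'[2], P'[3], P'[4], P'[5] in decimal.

In CTR with a reused counter, both messages share the same keystream S_i, so C_i ⊕ C'_i = P_i ⊕ P'_i and thus P'_i = P_i ⊕ C_i ⊕ C'_i.
P'[1]: 124 ⊕ 229 ⊕ 42 = 179.
P'[2]: 26 ⊕ 156 ⊕ 70 = 192.
P'[3]: 211 ⊕ 84 ⊕ 41 = 174.
P'[4]: 224 ⊕ 100 ⊕ 250 = 126.
P'[5]: 8 ⊕ 141 ⊕ 234 = 111.

P'[1] = 179, P'[2] = 192, P'[3] = 174, P'[4] = 126, P'[5] = 111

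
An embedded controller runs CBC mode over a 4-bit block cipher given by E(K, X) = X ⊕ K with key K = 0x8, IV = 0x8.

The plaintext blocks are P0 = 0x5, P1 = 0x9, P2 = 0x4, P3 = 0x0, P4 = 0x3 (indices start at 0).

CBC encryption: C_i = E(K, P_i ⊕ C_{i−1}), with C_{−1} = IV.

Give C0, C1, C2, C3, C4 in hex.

C0: P0 ⊕ 0x8 = 0xD; E(K, 0xD) = 0x5.
C1: P1 ⊕ 0x5 = 0xC; E(K, 0xC) = 0x4.
C2: P2 ⊕ 0x4 = 0x0; E(K, 0x0) = 0x8.
C3: P3 ⊕ 0x8 = 0x8; E(K, 0x8) = 0x0.
C4: P4 ⊕ 0x0 = 0x3; E(K, 0x3) = 0xB.

C0 = 0x5, C1 = 0x4, C2 = 0x8, C3 = 0x0, C4 = 0xB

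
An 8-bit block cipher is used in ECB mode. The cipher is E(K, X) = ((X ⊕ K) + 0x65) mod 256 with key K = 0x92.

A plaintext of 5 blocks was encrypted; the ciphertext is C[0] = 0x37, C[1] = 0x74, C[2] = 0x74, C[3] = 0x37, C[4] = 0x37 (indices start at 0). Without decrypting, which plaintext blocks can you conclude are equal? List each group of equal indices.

ECB encrypts each block independently with the same key, so equal ciphertext blocks imply equal plaintext blocks.
C[0] = C[3] = C[4] = 0x37, so P[0] = P[3] = P[4].
C[1] = C[2] = 0x74, so P[1] = P[2].

P[0] = P[3] = P[4]; P[1] = P[2]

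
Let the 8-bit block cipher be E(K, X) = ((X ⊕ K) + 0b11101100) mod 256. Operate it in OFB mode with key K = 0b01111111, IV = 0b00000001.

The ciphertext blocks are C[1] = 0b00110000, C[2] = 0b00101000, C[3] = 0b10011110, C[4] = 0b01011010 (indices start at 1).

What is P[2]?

OFB decryption: S_i = E(K, S_{i−1}) with S_{0} = IV; P_i = C_i ⊕ S_i.
P[1]: S = E(K, 0b00000001) = 0b01101010; 0b00110000 ⊕ 0b01101010 = 0b01011010.
P[2]: S = E(K, 0b01101010) = 0b00000001; 0b00101000 ⊕ 0b00000001 = 0b00101001.

P[2] = 0b00101001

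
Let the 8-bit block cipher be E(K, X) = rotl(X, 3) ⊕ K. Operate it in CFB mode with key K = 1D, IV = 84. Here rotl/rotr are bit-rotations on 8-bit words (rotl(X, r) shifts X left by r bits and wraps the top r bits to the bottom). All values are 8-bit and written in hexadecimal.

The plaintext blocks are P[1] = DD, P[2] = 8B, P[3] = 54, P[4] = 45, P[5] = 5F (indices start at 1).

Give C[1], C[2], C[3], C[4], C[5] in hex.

C[1] = E4, C[2] = B1, C[3] = C4, C[4] = 7E, C[5] = B1

CFB encryption: C_i = P_i ⊕ E(K, C_{i−1}), with C_{0} = IV.
C[1]: E(K, 84) = 39; DD ⊕ 39 = E4.
C[2]: E(K, E4) = 3A; 8B ⊕ 3A = B1.
C[3]: E(K, B1) = 90; 54 ⊕ 90 = C4.
C[4]: E(K, C4) = 3B; 45 ⊕ 3B = 7E.
C[5]: E(K, 7E) = EE; 5F ⊕ EE = B1.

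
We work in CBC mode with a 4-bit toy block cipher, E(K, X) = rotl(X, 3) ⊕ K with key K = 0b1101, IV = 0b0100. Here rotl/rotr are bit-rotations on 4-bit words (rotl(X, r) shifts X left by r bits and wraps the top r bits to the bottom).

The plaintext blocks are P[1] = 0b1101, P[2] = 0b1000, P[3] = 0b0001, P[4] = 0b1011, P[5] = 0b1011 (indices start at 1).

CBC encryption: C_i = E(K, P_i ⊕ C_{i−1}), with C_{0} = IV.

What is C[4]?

C[4] = 0b1110

C[1]: P[1] ⊕ 0b0100 = 0b1001; E(K, 0b1001) = 0b0001.
C[2]: P[2] ⊕ 0b0001 = 0b1001; E(K, 0b1001) = 0b0001.
C[3]: P[3] ⊕ 0b0001 = 0b0000; E(K, 0b0000) = 0b1101.
C[4]: P[4] ⊕ 0b1101 = 0b0110; E(K, 0b0110) = 0b1110.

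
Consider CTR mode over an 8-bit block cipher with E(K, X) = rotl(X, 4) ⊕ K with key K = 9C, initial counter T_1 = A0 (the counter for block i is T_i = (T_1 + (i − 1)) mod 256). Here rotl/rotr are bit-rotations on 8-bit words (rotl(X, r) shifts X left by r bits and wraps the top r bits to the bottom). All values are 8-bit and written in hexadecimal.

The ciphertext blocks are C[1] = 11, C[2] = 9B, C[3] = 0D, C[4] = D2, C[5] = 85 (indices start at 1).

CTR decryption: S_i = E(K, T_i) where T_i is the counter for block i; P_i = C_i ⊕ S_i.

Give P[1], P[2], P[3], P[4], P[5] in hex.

P[1] = 87, P[2] = 1D, P[3] = BB, P[4] = 74, P[5] = 53

P[1]: T = A0, S = E(K, T) = 96; 11 ⊕ 96 = 87.
P[2]: T = A1, S = E(K, T) = 86; 9B ⊕ 86 = 1D.
P[3]: T = A2, S = E(K, T) = B6; 0D ⊕ B6 = BB.
P[4]: T = A3, S = E(K, T) = A6; D2 ⊕ A6 = 74.
P[5]: T = A4, S = E(K, T) = D6; 85 ⊕ D6 = 53.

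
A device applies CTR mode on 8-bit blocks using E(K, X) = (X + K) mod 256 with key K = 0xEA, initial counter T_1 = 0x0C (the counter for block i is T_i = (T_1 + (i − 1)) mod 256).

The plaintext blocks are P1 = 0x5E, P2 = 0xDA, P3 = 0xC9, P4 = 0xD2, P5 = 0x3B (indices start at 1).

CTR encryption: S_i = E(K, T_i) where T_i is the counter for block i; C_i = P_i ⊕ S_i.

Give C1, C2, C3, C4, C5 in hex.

C1: T = 0x0C, S = E(K, T) = 0xF6; 0x5E ⊕ 0xF6 = 0xA8.
C2: T = 0x0D, S = E(K, T) = 0xF7; 0xDA ⊕ 0xF7 = 0x2D.
C3: T = 0x0E, S = E(K, T) = 0xF8; 0xC9 ⊕ 0xF8 = 0x31.
C4: T = 0x0F, S = E(K, T) = 0xF9; 0xD2 ⊕ 0xF9 = 0x2B.
C5: T = 0x10, S = E(K, T) = 0xFA; 0x3B ⊕ 0xFA = 0xC1.

C1 = 0xA8, C2 = 0x2D, C3 = 0x31, C4 = 0x2B, C5 = 0xC1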